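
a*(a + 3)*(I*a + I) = I*a^3 + 4*I*a^2 + 3*I*a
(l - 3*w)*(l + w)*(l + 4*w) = l^3 + 2*l^2*w - 11*l*w^2 - 12*w^3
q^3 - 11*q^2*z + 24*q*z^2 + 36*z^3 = (q - 6*z)^2*(q + z)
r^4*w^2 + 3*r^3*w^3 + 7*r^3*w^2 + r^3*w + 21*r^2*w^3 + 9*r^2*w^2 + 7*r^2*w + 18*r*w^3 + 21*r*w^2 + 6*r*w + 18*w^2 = (r + 6)*(r + 3*w)*(r*w + 1)*(r*w + w)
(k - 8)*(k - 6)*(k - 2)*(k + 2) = k^4 - 14*k^3 + 44*k^2 + 56*k - 192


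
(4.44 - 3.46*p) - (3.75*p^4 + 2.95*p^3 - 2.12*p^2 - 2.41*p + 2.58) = -3.75*p^4 - 2.95*p^3 + 2.12*p^2 - 1.05*p + 1.86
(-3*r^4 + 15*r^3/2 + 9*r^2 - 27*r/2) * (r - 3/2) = -3*r^5 + 12*r^4 - 9*r^3/4 - 27*r^2 + 81*r/4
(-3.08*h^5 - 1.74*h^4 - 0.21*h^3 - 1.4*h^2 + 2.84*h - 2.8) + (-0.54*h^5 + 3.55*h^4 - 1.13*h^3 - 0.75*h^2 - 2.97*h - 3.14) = -3.62*h^5 + 1.81*h^4 - 1.34*h^3 - 2.15*h^2 - 0.13*h - 5.94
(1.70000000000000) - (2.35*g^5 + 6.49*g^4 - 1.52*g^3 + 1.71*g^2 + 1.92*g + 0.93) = -2.35*g^5 - 6.49*g^4 + 1.52*g^3 - 1.71*g^2 - 1.92*g + 0.77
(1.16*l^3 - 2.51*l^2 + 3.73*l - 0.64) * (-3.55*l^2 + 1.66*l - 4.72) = -4.118*l^5 + 10.8361*l^4 - 22.8833*l^3 + 20.311*l^2 - 18.668*l + 3.0208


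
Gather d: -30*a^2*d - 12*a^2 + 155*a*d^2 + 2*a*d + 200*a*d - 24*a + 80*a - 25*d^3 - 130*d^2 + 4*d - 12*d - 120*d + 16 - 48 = -12*a^2 + 56*a - 25*d^3 + d^2*(155*a - 130) + d*(-30*a^2 + 202*a - 128) - 32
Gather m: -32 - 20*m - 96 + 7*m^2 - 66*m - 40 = 7*m^2 - 86*m - 168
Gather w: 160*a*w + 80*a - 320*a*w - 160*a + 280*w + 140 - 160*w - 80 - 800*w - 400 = -80*a + w*(-160*a - 680) - 340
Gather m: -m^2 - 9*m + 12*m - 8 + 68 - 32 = -m^2 + 3*m + 28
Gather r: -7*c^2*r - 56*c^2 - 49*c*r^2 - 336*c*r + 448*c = -56*c^2 - 49*c*r^2 + 448*c + r*(-7*c^2 - 336*c)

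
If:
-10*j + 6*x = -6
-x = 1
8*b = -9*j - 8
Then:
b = -1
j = 0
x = -1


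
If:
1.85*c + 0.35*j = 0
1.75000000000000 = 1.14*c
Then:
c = 1.54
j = -8.11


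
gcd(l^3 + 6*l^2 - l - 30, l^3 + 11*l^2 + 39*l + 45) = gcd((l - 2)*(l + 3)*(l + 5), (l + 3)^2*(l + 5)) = l^2 + 8*l + 15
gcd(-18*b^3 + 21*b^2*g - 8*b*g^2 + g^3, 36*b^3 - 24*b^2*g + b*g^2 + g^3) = 6*b^2 - 5*b*g + g^2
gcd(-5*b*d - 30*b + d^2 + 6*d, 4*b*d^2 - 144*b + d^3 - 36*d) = d + 6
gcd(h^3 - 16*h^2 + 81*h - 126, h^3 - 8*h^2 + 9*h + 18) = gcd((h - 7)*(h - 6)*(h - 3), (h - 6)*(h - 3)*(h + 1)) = h^2 - 9*h + 18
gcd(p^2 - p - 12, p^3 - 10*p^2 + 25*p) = 1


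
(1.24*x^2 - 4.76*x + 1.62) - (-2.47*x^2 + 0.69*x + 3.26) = 3.71*x^2 - 5.45*x - 1.64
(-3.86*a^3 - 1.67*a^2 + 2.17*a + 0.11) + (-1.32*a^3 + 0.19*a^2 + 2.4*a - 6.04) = -5.18*a^3 - 1.48*a^2 + 4.57*a - 5.93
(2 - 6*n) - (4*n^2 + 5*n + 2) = -4*n^2 - 11*n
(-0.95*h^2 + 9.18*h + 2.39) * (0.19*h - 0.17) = -0.1805*h^3 + 1.9057*h^2 - 1.1065*h - 0.4063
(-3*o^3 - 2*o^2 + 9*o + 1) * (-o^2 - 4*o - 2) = 3*o^5 + 14*o^4 + 5*o^3 - 33*o^2 - 22*o - 2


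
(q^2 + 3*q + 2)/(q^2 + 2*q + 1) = (q + 2)/(q + 1)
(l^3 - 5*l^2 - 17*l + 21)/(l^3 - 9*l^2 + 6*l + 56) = (l^2 + 2*l - 3)/(l^2 - 2*l - 8)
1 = 1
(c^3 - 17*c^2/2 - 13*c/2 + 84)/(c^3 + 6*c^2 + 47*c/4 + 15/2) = 2*(2*c^3 - 17*c^2 - 13*c + 168)/(4*c^3 + 24*c^2 + 47*c + 30)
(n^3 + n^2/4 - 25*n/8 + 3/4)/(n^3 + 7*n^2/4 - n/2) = (n - 3/2)/n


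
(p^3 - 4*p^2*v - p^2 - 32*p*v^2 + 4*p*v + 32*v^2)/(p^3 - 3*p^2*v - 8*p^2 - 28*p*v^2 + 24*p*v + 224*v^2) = (p^2 - 8*p*v - p + 8*v)/(p^2 - 7*p*v - 8*p + 56*v)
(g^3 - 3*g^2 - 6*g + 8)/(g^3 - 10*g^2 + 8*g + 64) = (g - 1)/(g - 8)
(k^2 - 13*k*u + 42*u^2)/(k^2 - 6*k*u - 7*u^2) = (k - 6*u)/(k + u)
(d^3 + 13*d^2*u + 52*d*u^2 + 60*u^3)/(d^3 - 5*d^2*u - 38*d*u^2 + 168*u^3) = (d^2 + 7*d*u + 10*u^2)/(d^2 - 11*d*u + 28*u^2)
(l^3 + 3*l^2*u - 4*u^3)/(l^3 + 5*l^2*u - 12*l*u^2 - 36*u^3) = (-l^2 - l*u + 2*u^2)/(-l^2 - 3*l*u + 18*u^2)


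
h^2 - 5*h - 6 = (h - 6)*(h + 1)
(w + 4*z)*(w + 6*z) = w^2 + 10*w*z + 24*z^2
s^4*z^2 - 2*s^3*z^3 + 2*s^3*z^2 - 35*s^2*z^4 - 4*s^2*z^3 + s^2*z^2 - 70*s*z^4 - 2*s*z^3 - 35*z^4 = (s - 7*z)*(s + 5*z)*(s*z + z)^2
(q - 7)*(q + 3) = q^2 - 4*q - 21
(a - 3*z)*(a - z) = a^2 - 4*a*z + 3*z^2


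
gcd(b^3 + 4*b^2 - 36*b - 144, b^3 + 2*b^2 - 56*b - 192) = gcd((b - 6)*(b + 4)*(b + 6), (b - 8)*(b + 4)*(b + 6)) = b^2 + 10*b + 24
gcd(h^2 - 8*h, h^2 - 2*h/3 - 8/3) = 1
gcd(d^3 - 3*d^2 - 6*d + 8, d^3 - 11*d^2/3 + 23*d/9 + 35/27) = 1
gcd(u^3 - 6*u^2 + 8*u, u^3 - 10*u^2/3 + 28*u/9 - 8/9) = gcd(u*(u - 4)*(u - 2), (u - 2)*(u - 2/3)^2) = u - 2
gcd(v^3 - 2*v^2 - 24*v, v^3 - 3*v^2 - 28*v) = v^2 + 4*v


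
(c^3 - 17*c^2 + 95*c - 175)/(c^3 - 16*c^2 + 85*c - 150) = (c - 7)/(c - 6)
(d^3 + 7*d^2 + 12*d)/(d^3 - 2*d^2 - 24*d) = (d + 3)/(d - 6)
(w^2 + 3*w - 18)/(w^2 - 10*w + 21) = (w + 6)/(w - 7)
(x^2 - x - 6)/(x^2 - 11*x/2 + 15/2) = 2*(x + 2)/(2*x - 5)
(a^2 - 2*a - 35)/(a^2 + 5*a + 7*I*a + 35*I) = (a - 7)/(a + 7*I)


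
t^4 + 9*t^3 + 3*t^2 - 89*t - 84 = (t - 3)*(t + 1)*(t + 4)*(t + 7)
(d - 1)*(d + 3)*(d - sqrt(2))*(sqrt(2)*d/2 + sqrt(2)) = sqrt(2)*d^4/2 - d^3 + 2*sqrt(2)*d^3 - 4*d^2 + sqrt(2)*d^2/2 - 3*sqrt(2)*d - d + 6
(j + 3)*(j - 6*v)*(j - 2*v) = j^3 - 8*j^2*v + 3*j^2 + 12*j*v^2 - 24*j*v + 36*v^2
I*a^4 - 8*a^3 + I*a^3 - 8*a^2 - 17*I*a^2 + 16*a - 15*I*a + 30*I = (a + 2)*(a + 3*I)*(a + 5*I)*(I*a - I)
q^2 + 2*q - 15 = (q - 3)*(q + 5)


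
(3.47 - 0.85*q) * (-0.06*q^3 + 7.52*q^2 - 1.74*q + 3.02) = 0.051*q^4 - 6.6002*q^3 + 27.5734*q^2 - 8.6048*q + 10.4794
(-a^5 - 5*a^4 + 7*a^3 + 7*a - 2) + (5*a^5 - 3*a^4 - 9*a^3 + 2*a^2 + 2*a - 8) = 4*a^5 - 8*a^4 - 2*a^3 + 2*a^2 + 9*a - 10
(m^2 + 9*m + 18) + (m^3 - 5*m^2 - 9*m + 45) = m^3 - 4*m^2 + 63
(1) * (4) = 4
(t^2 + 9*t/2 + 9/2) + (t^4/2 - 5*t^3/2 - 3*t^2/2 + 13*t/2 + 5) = t^4/2 - 5*t^3/2 - t^2/2 + 11*t + 19/2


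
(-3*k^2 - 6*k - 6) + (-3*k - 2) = -3*k^2 - 9*k - 8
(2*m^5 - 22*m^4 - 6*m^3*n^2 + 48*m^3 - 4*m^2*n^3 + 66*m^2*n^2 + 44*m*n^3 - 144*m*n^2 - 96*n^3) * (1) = 2*m^5 - 22*m^4 - 6*m^3*n^2 + 48*m^3 - 4*m^2*n^3 + 66*m^2*n^2 + 44*m*n^3 - 144*m*n^2 - 96*n^3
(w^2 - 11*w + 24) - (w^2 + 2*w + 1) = 23 - 13*w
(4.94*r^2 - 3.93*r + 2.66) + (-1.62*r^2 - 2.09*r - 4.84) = 3.32*r^2 - 6.02*r - 2.18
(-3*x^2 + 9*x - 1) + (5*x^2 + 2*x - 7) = 2*x^2 + 11*x - 8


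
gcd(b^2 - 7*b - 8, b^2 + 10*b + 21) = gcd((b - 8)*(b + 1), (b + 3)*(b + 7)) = 1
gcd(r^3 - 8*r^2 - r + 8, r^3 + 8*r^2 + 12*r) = 1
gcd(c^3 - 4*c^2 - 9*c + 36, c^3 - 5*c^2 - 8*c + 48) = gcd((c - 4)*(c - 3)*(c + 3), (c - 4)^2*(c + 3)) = c^2 - c - 12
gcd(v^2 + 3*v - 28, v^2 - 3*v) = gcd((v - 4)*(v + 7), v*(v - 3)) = 1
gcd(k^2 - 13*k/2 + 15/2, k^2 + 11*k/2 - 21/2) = k - 3/2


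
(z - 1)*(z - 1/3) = z^2 - 4*z/3 + 1/3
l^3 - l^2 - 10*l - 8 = (l - 4)*(l + 1)*(l + 2)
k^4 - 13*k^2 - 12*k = k*(k - 4)*(k + 1)*(k + 3)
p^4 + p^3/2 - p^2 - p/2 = p*(p - 1)*(p + 1/2)*(p + 1)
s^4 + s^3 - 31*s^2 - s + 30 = (s - 5)*(s - 1)*(s + 1)*(s + 6)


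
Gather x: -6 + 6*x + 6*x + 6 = 12*x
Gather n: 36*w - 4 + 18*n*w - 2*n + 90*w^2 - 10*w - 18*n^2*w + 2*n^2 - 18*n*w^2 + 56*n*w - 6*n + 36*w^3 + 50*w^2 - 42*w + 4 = n^2*(2 - 18*w) + n*(-18*w^2 + 74*w - 8) + 36*w^3 + 140*w^2 - 16*w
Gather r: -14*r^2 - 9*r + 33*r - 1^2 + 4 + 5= -14*r^2 + 24*r + 8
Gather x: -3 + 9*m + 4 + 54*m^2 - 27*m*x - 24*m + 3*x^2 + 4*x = 54*m^2 - 15*m + 3*x^2 + x*(4 - 27*m) + 1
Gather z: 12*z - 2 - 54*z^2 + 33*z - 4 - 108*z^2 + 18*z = -162*z^2 + 63*z - 6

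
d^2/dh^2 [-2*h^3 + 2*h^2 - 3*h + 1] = 4 - 12*h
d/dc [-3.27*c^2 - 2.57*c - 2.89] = -6.54*c - 2.57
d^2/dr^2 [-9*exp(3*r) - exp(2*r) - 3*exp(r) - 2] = (-81*exp(2*r) - 4*exp(r) - 3)*exp(r)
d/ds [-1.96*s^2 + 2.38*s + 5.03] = 2.38 - 3.92*s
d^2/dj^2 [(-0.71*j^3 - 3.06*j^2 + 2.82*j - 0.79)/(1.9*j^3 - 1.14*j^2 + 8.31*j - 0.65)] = (7.105427357601e-15*j^7 - 25.16892*j^6 + 128.34234*j^5 + 208.49232*j^4 - 262.234026*j^3 - 2.59241400000019*j^2 + 24.712446*j - 80.059098)/(6.859*j^9 - 12.3462*j^8 + 97.40502*j^7 - 116.517804*j^6 + 434.466198*j^5 - 300.283182*j^4 + 613.210701*j^3 - 136.104345*j^2 + 10.532925*j - 0.274625)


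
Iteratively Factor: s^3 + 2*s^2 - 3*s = (s)*(s^2 + 2*s - 3) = s*(s + 3)*(s - 1)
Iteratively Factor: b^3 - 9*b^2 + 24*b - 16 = (b - 1)*(b^2 - 8*b + 16) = (b - 4)*(b - 1)*(b - 4)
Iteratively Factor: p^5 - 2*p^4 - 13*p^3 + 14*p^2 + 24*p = (p + 3)*(p^4 - 5*p^3 + 2*p^2 + 8*p) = (p + 1)*(p + 3)*(p^3 - 6*p^2 + 8*p) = (p - 4)*(p + 1)*(p + 3)*(p^2 - 2*p) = (p - 4)*(p - 2)*(p + 1)*(p + 3)*(p)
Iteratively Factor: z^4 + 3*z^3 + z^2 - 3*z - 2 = (z - 1)*(z^3 + 4*z^2 + 5*z + 2) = (z - 1)*(z + 1)*(z^2 + 3*z + 2) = (z - 1)*(z + 1)*(z + 2)*(z + 1)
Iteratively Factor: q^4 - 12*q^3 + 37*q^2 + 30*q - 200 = (q - 5)*(q^3 - 7*q^2 + 2*q + 40) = (q - 5)*(q - 4)*(q^2 - 3*q - 10) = (q - 5)^2*(q - 4)*(q + 2)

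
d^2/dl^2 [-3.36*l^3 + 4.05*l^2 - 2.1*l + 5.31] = 8.1 - 20.16*l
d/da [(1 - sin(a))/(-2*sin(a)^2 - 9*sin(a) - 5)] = (4*sin(a) + cos(2*a) + 13)*cos(a)/(9*sin(a) - cos(2*a) + 6)^2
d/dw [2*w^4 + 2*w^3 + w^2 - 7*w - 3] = 8*w^3 + 6*w^2 + 2*w - 7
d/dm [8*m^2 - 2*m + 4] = 16*m - 2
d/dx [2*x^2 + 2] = 4*x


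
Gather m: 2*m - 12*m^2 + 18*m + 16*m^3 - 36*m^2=16*m^3 - 48*m^2 + 20*m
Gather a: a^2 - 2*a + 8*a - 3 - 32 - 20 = a^2 + 6*a - 55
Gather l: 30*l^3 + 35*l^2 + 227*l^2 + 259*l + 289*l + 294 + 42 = 30*l^3 + 262*l^2 + 548*l + 336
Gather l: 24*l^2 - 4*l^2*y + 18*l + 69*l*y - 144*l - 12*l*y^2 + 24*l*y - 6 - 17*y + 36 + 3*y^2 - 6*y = l^2*(24 - 4*y) + l*(-12*y^2 + 93*y - 126) + 3*y^2 - 23*y + 30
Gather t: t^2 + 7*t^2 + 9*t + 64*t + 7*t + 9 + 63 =8*t^2 + 80*t + 72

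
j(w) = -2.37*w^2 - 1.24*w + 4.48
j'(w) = -4.74*w - 1.24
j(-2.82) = -10.87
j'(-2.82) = 12.13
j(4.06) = -39.62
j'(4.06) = -20.48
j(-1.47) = 1.18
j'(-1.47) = 5.73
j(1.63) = -3.84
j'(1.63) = -8.97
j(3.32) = -25.76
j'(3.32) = -16.98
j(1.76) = -5.04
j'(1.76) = -9.58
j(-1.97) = -2.27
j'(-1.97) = 8.10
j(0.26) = 4.00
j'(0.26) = -2.47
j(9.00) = -198.65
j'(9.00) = -43.90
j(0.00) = 4.48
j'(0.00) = -1.24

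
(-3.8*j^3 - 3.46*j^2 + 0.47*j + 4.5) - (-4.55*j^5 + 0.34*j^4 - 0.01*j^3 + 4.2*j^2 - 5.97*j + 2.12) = 4.55*j^5 - 0.34*j^4 - 3.79*j^3 - 7.66*j^2 + 6.44*j + 2.38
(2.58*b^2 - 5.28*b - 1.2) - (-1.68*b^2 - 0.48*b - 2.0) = 4.26*b^2 - 4.8*b + 0.8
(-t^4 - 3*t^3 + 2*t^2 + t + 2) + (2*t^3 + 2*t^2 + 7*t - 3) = -t^4 - t^3 + 4*t^2 + 8*t - 1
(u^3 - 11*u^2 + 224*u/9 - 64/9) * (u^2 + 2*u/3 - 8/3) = u^5 - 31*u^4/3 + 134*u^3/9 + 1048*u^2/27 - 640*u/9 + 512/27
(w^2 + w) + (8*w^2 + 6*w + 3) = 9*w^2 + 7*w + 3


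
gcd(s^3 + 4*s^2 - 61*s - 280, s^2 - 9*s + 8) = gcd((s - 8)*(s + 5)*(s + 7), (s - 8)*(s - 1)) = s - 8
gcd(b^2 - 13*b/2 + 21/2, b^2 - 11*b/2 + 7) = b - 7/2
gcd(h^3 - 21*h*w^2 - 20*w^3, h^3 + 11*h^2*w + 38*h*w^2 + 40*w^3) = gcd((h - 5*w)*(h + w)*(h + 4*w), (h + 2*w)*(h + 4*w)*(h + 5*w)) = h + 4*w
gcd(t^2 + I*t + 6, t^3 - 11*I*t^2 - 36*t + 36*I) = t - 2*I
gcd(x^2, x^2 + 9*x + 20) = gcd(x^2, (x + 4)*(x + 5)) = 1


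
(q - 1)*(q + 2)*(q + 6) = q^3 + 7*q^2 + 4*q - 12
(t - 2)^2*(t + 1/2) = t^3 - 7*t^2/2 + 2*t + 2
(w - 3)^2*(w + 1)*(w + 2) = w^4 - 3*w^3 - 7*w^2 + 15*w + 18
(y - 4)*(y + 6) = y^2 + 2*y - 24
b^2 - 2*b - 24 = (b - 6)*(b + 4)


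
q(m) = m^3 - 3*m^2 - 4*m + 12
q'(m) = 3*m^2 - 6*m - 4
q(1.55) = 2.32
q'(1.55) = -6.09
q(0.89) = 6.77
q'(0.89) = -6.96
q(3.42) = 3.23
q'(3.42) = 10.57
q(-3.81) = -71.61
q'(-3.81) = 62.41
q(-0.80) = 12.77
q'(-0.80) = 2.72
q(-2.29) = -6.58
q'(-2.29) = 25.47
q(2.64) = -1.07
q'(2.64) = 1.07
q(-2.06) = -1.23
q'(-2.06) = 21.09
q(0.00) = 12.00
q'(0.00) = -4.00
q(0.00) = 12.00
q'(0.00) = -4.00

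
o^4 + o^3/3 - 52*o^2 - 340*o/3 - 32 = (o - 8)*(o + 1/3)*(o + 2)*(o + 6)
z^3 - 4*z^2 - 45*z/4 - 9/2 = (z - 6)*(z + 1/2)*(z + 3/2)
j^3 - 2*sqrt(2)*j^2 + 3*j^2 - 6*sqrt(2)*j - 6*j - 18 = (j + 3)*(j - 3*sqrt(2))*(j + sqrt(2))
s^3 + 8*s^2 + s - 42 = (s - 2)*(s + 3)*(s + 7)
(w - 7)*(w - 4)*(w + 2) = w^3 - 9*w^2 + 6*w + 56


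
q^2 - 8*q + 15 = (q - 5)*(q - 3)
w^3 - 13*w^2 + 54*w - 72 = (w - 6)*(w - 4)*(w - 3)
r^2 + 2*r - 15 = (r - 3)*(r + 5)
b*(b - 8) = b^2 - 8*b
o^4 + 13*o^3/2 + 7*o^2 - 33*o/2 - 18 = (o - 3/2)*(o + 1)*(o + 3)*(o + 4)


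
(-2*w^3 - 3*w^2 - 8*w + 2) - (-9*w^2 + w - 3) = -2*w^3 + 6*w^2 - 9*w + 5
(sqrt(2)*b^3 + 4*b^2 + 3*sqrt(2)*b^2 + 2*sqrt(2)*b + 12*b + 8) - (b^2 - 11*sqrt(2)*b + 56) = sqrt(2)*b^3 + 3*b^2 + 3*sqrt(2)*b^2 + 12*b + 13*sqrt(2)*b - 48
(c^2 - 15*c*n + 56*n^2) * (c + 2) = c^3 - 15*c^2*n + 2*c^2 + 56*c*n^2 - 30*c*n + 112*n^2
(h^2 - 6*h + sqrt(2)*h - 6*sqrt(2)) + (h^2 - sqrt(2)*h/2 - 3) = 2*h^2 - 6*h + sqrt(2)*h/2 - 6*sqrt(2) - 3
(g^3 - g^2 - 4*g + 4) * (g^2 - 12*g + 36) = g^5 - 13*g^4 + 44*g^3 + 16*g^2 - 192*g + 144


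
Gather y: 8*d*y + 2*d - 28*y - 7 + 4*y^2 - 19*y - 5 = 2*d + 4*y^2 + y*(8*d - 47) - 12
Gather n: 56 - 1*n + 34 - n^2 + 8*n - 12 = -n^2 + 7*n + 78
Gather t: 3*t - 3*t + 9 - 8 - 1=0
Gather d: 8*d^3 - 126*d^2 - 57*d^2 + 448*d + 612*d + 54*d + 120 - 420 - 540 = 8*d^3 - 183*d^2 + 1114*d - 840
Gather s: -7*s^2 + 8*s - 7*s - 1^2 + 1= -7*s^2 + s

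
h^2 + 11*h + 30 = (h + 5)*(h + 6)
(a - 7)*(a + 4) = a^2 - 3*a - 28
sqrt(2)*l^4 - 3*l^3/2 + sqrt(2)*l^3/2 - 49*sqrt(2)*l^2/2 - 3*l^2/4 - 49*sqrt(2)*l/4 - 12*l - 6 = (l + 1/2)*(l - 4*sqrt(2))*(l + 3*sqrt(2))*(sqrt(2)*l + 1/2)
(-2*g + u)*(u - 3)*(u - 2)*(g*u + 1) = -2*g^2*u^3 + 10*g^2*u^2 - 12*g^2*u + g*u^4 - 5*g*u^3 + 4*g*u^2 + 10*g*u - 12*g + u^3 - 5*u^2 + 6*u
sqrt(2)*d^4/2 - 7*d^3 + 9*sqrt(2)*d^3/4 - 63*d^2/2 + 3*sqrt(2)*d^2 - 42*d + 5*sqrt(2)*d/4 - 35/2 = (d + 1)*(d + 5/2)*(d - 7*sqrt(2))*(sqrt(2)*d/2 + sqrt(2)/2)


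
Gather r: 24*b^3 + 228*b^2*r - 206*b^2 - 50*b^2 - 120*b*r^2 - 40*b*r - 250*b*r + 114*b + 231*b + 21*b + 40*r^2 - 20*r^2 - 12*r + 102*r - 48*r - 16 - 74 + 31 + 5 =24*b^3 - 256*b^2 + 366*b + r^2*(20 - 120*b) + r*(228*b^2 - 290*b + 42) - 54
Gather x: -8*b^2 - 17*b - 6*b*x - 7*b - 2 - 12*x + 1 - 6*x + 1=-8*b^2 - 24*b + x*(-6*b - 18)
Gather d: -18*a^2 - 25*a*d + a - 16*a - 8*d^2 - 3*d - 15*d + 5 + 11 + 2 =-18*a^2 - 15*a - 8*d^2 + d*(-25*a - 18) + 18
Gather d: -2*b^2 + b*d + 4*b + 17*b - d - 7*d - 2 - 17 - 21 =-2*b^2 + 21*b + d*(b - 8) - 40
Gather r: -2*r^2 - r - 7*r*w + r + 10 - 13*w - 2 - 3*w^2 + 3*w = -2*r^2 - 7*r*w - 3*w^2 - 10*w + 8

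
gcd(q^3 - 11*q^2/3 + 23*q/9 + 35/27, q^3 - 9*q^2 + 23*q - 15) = 1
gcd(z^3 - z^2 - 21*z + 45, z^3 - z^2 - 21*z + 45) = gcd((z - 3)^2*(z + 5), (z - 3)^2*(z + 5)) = z^3 - z^2 - 21*z + 45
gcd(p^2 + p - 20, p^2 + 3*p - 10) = p + 5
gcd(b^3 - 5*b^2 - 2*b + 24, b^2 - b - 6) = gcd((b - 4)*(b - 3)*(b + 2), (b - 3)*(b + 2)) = b^2 - b - 6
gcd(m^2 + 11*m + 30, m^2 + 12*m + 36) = m + 6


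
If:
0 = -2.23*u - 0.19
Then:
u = -0.09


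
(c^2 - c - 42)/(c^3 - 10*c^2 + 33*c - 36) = (c^2 - c - 42)/(c^3 - 10*c^2 + 33*c - 36)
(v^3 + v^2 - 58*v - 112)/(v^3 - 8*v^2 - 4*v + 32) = (v + 7)/(v - 2)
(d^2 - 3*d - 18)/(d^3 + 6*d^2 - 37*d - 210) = (d + 3)/(d^2 + 12*d + 35)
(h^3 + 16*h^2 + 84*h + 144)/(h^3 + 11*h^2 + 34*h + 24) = (h + 6)/(h + 1)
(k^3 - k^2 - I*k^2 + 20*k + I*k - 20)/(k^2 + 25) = (k^2 + k*(-1 + 4*I) - 4*I)/(k + 5*I)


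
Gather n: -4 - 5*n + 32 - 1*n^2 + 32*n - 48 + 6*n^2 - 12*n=5*n^2 + 15*n - 20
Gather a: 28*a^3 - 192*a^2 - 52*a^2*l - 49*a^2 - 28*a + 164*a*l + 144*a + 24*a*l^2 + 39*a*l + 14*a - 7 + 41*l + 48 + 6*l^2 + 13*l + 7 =28*a^3 + a^2*(-52*l - 241) + a*(24*l^2 + 203*l + 130) + 6*l^2 + 54*l + 48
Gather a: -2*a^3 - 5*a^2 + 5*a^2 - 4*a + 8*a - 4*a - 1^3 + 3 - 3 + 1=-2*a^3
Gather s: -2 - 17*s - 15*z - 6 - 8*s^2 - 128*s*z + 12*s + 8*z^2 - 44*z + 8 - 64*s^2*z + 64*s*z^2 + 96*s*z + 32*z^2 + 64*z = s^2*(-64*z - 8) + s*(64*z^2 - 32*z - 5) + 40*z^2 + 5*z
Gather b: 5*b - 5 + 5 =5*b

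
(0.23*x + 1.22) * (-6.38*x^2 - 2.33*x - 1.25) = -1.4674*x^3 - 8.3195*x^2 - 3.1301*x - 1.525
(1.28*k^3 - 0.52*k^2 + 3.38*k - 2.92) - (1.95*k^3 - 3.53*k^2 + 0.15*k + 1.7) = -0.67*k^3 + 3.01*k^2 + 3.23*k - 4.62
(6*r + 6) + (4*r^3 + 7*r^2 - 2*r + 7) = 4*r^3 + 7*r^2 + 4*r + 13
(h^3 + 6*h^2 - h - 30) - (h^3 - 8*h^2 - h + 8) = 14*h^2 - 38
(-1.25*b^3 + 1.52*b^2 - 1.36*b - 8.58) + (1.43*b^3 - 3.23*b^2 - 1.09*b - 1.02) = 0.18*b^3 - 1.71*b^2 - 2.45*b - 9.6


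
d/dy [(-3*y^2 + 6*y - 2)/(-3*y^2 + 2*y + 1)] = 2*(6*y^2 - 9*y + 5)/(9*y^4 - 12*y^3 - 2*y^2 + 4*y + 1)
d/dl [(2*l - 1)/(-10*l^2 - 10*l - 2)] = (10*l^2 - 10*l - 7)/(2*(25*l^4 + 50*l^3 + 35*l^2 + 10*l + 1))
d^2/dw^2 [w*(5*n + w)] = 2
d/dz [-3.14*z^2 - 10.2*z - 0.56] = -6.28*z - 10.2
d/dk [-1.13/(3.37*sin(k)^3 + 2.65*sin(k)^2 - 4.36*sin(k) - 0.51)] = (11.4243*sin(k)^2 + 5.989*sin(k) - 4.9268)*cos(k)/(3.37*sin(k)^3 + 2.65*sin(k)^2 - 4.36*sin(k) - 0.51)^2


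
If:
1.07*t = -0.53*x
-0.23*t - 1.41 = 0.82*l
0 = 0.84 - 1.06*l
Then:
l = 0.79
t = -8.96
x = 18.08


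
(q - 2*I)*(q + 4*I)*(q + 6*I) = q^3 + 8*I*q^2 - 4*q + 48*I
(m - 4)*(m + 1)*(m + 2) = m^3 - m^2 - 10*m - 8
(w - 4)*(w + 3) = w^2 - w - 12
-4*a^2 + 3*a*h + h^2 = (-a + h)*(4*a + h)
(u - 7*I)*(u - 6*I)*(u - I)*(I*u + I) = I*u^4 + 14*u^3 + I*u^3 + 14*u^2 - 55*I*u^2 - 42*u - 55*I*u - 42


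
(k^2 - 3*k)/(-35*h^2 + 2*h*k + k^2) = k*(k - 3)/(-35*h^2 + 2*h*k + k^2)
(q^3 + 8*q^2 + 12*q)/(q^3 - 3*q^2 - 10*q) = (q + 6)/(q - 5)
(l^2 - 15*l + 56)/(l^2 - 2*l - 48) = (l - 7)/(l + 6)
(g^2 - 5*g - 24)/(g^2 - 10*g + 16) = (g + 3)/(g - 2)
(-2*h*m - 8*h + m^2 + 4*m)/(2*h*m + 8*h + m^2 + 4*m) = (-2*h + m)/(2*h + m)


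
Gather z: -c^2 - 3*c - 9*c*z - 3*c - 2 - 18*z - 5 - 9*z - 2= -c^2 - 6*c + z*(-9*c - 27) - 9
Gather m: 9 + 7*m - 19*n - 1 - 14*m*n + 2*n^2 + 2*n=m*(7 - 14*n) + 2*n^2 - 17*n + 8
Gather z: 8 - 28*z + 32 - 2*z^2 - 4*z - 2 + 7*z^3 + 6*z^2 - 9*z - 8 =7*z^3 + 4*z^2 - 41*z + 30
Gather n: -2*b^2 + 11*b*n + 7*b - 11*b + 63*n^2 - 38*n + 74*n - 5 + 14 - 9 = -2*b^2 - 4*b + 63*n^2 + n*(11*b + 36)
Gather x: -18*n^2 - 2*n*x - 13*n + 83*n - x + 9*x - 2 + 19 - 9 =-18*n^2 + 70*n + x*(8 - 2*n) + 8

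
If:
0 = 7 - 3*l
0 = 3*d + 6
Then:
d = -2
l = 7/3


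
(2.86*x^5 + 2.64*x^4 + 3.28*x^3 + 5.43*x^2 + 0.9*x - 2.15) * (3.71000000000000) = 10.6106*x^5 + 9.7944*x^4 + 12.1688*x^3 + 20.1453*x^2 + 3.339*x - 7.9765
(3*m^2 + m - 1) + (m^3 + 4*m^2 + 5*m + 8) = m^3 + 7*m^2 + 6*m + 7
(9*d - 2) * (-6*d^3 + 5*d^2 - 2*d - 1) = -54*d^4 + 57*d^3 - 28*d^2 - 5*d + 2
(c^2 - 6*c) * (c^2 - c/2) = c^4 - 13*c^3/2 + 3*c^2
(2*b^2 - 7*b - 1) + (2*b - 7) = 2*b^2 - 5*b - 8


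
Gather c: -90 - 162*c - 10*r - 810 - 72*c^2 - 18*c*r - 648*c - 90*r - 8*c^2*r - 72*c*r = c^2*(-8*r - 72) + c*(-90*r - 810) - 100*r - 900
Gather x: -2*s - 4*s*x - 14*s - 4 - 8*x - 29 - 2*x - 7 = -16*s + x*(-4*s - 10) - 40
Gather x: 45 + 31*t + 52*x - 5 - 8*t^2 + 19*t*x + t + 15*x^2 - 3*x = -8*t^2 + 32*t + 15*x^2 + x*(19*t + 49) + 40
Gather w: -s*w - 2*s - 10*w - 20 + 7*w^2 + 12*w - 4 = -2*s + 7*w^2 + w*(2 - s) - 24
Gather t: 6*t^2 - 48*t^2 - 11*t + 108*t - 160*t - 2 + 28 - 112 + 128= -42*t^2 - 63*t + 42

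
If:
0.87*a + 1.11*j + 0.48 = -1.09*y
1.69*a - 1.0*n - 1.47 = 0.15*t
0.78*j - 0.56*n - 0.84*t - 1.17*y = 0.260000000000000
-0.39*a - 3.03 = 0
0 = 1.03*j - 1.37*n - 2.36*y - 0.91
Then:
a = -7.77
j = -1.47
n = -14.26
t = -2.27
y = 7.25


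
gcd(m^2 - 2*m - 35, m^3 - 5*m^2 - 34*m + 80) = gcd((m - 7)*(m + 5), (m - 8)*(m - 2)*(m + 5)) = m + 5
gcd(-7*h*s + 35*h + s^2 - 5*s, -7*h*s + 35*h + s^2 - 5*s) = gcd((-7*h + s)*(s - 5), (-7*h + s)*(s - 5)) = -7*h*s + 35*h + s^2 - 5*s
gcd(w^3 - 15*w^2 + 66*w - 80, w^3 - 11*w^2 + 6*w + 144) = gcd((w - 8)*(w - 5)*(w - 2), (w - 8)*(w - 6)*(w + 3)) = w - 8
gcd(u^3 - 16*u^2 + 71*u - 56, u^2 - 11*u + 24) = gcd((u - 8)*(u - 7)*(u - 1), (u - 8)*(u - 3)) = u - 8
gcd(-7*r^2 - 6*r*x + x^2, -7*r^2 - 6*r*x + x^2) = -7*r^2 - 6*r*x + x^2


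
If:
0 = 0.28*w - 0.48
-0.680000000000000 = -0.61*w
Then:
No Solution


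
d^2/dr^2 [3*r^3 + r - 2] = 18*r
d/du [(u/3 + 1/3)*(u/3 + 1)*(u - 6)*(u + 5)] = 4*u^3/9 + u^2 - 62*u/9 - 41/3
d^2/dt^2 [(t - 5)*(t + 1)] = 2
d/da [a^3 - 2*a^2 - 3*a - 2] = 3*a^2 - 4*a - 3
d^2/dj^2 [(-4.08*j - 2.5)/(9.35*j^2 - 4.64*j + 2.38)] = (-(4.08*j + 2.5)*(18.7*j - 4.64)*(37.4*j - 9.28) + (228.888*j + 8.8876)*(9.35*j^2 - 4.64*j + 2.38))/(9.35*j^2 - 4.64*j + 2.38)^3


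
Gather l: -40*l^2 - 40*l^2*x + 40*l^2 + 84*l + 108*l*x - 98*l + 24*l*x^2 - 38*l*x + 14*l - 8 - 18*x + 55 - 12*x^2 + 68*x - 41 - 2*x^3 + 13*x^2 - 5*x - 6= -40*l^2*x + l*(24*x^2 + 70*x) - 2*x^3 + x^2 + 45*x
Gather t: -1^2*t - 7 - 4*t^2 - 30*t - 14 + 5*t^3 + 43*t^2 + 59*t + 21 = 5*t^3 + 39*t^2 + 28*t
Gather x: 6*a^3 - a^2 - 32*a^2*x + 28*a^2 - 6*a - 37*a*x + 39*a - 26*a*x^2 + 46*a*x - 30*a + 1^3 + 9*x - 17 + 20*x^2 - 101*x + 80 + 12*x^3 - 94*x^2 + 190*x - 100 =6*a^3 + 27*a^2 + 3*a + 12*x^3 + x^2*(-26*a - 74) + x*(-32*a^2 + 9*a + 98) - 36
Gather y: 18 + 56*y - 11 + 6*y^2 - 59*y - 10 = 6*y^2 - 3*y - 3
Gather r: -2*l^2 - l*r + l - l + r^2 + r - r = -2*l^2 - l*r + r^2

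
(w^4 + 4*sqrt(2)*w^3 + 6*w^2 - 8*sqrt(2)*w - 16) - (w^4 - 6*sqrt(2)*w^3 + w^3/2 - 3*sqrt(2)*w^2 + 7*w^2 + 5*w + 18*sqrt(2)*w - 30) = -w^3/2 + 10*sqrt(2)*w^3 - w^2 + 3*sqrt(2)*w^2 - 26*sqrt(2)*w - 5*w + 14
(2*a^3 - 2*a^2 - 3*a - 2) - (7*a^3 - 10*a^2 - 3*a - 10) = -5*a^3 + 8*a^2 + 8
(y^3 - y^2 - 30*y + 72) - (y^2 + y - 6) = y^3 - 2*y^2 - 31*y + 78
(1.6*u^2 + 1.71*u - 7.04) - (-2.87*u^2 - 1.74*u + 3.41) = 4.47*u^2 + 3.45*u - 10.45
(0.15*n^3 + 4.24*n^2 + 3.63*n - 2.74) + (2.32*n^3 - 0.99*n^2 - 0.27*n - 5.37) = 2.47*n^3 + 3.25*n^2 + 3.36*n - 8.11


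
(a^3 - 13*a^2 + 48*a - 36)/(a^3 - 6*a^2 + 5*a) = (a^2 - 12*a + 36)/(a*(a - 5))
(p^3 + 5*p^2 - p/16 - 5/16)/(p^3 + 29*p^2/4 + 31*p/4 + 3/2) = (4*p^2 + 19*p - 5)/(4*(p^2 + 7*p + 6))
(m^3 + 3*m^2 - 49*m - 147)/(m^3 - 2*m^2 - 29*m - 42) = (m + 7)/(m + 2)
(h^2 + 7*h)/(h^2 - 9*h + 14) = h*(h + 7)/(h^2 - 9*h + 14)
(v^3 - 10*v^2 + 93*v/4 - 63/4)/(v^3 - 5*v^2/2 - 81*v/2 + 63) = (v - 3/2)/(v + 6)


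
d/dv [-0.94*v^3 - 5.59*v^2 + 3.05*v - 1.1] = -2.82*v^2 - 11.18*v + 3.05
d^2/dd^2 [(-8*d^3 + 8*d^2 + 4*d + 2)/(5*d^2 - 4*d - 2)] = 4*(26*d^3 + 99*d^2 - 48*d + 26)/(125*d^6 - 300*d^5 + 90*d^4 + 176*d^3 - 36*d^2 - 48*d - 8)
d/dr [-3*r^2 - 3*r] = -6*r - 3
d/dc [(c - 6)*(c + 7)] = 2*c + 1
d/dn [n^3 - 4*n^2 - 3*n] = 3*n^2 - 8*n - 3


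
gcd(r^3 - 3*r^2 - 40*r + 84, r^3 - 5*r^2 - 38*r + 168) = r^2 - r - 42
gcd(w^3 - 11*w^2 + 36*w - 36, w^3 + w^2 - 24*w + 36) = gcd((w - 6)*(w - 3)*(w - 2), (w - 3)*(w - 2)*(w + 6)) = w^2 - 5*w + 6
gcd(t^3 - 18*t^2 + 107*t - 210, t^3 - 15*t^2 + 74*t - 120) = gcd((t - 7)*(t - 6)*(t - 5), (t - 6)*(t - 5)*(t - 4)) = t^2 - 11*t + 30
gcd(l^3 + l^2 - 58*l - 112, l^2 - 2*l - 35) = 1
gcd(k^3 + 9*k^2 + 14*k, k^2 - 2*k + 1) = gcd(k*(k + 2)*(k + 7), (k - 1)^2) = 1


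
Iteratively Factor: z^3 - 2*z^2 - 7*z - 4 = (z + 1)*(z^2 - 3*z - 4) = (z - 4)*(z + 1)*(z + 1)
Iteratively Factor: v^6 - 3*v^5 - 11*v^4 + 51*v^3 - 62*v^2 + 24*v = (v)*(v^5 - 3*v^4 - 11*v^3 + 51*v^2 - 62*v + 24) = v*(v - 1)*(v^4 - 2*v^3 - 13*v^2 + 38*v - 24) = v*(v - 3)*(v - 1)*(v^3 + v^2 - 10*v + 8) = v*(v - 3)*(v - 1)^2*(v^2 + 2*v - 8) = v*(v - 3)*(v - 2)*(v - 1)^2*(v + 4)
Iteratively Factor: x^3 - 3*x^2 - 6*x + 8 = (x - 4)*(x^2 + x - 2) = (x - 4)*(x + 2)*(x - 1)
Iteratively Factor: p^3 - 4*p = (p - 2)*(p^2 + 2*p) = (p - 2)*(p + 2)*(p)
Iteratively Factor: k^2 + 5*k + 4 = (k + 1)*(k + 4)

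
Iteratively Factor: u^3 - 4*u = (u - 2)*(u^2 + 2*u) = u*(u - 2)*(u + 2)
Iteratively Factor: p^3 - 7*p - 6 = (p - 3)*(p^2 + 3*p + 2) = (p - 3)*(p + 2)*(p + 1)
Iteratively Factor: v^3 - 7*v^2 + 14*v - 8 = (v - 4)*(v^2 - 3*v + 2) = (v - 4)*(v - 1)*(v - 2)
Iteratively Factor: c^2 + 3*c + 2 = (c + 2)*(c + 1)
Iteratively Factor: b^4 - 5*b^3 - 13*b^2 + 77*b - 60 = (b - 3)*(b^3 - 2*b^2 - 19*b + 20) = (b - 5)*(b - 3)*(b^2 + 3*b - 4) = (b - 5)*(b - 3)*(b + 4)*(b - 1)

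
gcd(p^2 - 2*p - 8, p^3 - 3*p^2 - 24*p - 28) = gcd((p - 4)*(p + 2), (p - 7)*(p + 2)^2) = p + 2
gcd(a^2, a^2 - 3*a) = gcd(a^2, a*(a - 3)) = a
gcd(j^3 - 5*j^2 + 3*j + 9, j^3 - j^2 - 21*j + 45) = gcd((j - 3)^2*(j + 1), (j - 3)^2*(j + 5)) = j^2 - 6*j + 9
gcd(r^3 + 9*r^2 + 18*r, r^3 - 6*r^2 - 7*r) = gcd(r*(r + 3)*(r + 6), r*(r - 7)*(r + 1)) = r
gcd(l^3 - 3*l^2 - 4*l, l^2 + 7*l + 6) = l + 1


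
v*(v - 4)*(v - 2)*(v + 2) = v^4 - 4*v^3 - 4*v^2 + 16*v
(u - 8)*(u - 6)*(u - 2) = u^3 - 16*u^2 + 76*u - 96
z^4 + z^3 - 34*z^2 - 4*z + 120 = (z - 5)*(z - 2)*(z + 2)*(z + 6)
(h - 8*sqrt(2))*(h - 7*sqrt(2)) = h^2 - 15*sqrt(2)*h + 112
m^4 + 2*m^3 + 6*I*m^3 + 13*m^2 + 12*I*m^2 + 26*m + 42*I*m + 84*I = (m + 2)*(m - 3*I)*(m + 2*I)*(m + 7*I)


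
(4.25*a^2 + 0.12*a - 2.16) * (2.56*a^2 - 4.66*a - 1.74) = 10.88*a^4 - 19.4978*a^3 - 13.4838*a^2 + 9.8568*a + 3.7584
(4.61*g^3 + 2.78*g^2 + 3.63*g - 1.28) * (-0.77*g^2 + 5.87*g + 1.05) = -3.5497*g^5 + 24.9201*g^4 + 18.364*g^3 + 25.2127*g^2 - 3.7021*g - 1.344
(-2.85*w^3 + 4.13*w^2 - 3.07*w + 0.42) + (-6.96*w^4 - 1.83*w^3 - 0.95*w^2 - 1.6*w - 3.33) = -6.96*w^4 - 4.68*w^3 + 3.18*w^2 - 4.67*w - 2.91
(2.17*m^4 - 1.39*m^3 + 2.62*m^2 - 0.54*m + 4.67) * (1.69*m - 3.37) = 3.6673*m^5 - 9.662*m^4 + 9.1121*m^3 - 9.742*m^2 + 9.7121*m - 15.7379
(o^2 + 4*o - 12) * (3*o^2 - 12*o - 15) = 3*o^4 - 99*o^2 + 84*o + 180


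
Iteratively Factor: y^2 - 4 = (y - 2)*(y + 2)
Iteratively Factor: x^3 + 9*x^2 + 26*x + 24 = (x + 3)*(x^2 + 6*x + 8) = (x + 2)*(x + 3)*(x + 4)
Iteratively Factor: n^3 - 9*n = (n - 3)*(n^2 + 3*n) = n*(n - 3)*(n + 3)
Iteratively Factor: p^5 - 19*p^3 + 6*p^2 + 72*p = (p - 3)*(p^4 + 3*p^3 - 10*p^2 - 24*p) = p*(p - 3)*(p^3 + 3*p^2 - 10*p - 24) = p*(p - 3)*(p + 4)*(p^2 - p - 6) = p*(p - 3)*(p + 2)*(p + 4)*(p - 3)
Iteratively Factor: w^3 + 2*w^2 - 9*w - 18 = (w + 3)*(w^2 - w - 6) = (w - 3)*(w + 3)*(w + 2)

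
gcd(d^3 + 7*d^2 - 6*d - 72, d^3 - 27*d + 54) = d^2 + 3*d - 18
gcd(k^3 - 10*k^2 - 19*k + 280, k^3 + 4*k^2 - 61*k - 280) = k^2 - 3*k - 40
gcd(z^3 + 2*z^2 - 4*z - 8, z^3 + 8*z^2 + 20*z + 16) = z^2 + 4*z + 4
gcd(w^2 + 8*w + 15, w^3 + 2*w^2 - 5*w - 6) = w + 3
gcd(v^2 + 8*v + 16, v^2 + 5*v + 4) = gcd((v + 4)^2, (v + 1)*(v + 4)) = v + 4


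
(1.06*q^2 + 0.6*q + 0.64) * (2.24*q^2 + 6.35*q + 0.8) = 2.3744*q^4 + 8.075*q^3 + 6.0916*q^2 + 4.544*q + 0.512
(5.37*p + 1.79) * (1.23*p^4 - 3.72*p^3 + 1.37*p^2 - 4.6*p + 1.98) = 6.6051*p^5 - 17.7747*p^4 + 0.6981*p^3 - 22.2497*p^2 + 2.3986*p + 3.5442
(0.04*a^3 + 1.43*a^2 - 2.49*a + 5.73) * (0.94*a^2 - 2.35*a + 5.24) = 0.0376*a^5 + 1.2502*a^4 - 5.4915*a^3 + 18.7309*a^2 - 26.5131*a + 30.0252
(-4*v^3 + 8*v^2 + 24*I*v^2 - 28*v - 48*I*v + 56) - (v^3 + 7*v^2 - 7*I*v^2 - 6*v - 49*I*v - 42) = -5*v^3 + v^2 + 31*I*v^2 - 22*v + I*v + 98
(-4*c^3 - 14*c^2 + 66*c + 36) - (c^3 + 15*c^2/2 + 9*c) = -5*c^3 - 43*c^2/2 + 57*c + 36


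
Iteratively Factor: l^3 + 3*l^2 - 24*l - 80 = (l + 4)*(l^2 - l - 20) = (l + 4)^2*(l - 5)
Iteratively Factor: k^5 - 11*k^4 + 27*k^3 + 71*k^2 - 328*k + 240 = (k - 5)*(k^4 - 6*k^3 - 3*k^2 + 56*k - 48) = (k - 5)*(k - 4)*(k^3 - 2*k^2 - 11*k + 12) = (k - 5)*(k - 4)*(k + 3)*(k^2 - 5*k + 4) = (k - 5)*(k - 4)^2*(k + 3)*(k - 1)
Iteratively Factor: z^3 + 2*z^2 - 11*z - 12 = (z + 4)*(z^2 - 2*z - 3) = (z - 3)*(z + 4)*(z + 1)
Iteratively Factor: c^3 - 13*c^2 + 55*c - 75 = (c - 5)*(c^2 - 8*c + 15) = (c - 5)*(c - 3)*(c - 5)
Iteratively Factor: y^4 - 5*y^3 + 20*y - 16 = (y - 2)*(y^3 - 3*y^2 - 6*y + 8) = (y - 2)*(y - 1)*(y^2 - 2*y - 8) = (y - 4)*(y - 2)*(y - 1)*(y + 2)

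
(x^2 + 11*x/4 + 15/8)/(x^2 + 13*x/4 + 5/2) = (x + 3/2)/(x + 2)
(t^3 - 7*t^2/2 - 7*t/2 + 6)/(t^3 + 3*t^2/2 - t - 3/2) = (t - 4)/(t + 1)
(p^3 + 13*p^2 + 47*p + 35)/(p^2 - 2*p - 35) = (p^2 + 8*p + 7)/(p - 7)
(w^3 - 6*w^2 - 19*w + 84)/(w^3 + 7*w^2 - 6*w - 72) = (w - 7)/(w + 6)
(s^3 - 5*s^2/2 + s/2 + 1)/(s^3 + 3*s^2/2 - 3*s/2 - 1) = (s - 2)/(s + 2)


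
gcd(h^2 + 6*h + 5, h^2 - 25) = h + 5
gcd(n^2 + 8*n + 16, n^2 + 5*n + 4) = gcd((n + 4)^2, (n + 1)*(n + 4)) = n + 4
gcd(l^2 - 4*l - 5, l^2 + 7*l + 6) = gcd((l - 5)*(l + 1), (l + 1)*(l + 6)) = l + 1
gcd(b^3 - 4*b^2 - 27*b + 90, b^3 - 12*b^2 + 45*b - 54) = b^2 - 9*b + 18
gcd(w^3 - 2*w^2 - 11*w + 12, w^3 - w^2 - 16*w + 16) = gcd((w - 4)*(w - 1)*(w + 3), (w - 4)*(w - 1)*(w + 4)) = w^2 - 5*w + 4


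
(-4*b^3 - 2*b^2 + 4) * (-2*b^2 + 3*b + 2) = 8*b^5 - 8*b^4 - 14*b^3 - 12*b^2 + 12*b + 8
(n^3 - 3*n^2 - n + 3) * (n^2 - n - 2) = n^5 - 4*n^4 + 10*n^2 - n - 6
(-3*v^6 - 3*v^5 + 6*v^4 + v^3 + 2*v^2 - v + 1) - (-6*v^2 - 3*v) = -3*v^6 - 3*v^5 + 6*v^4 + v^3 + 8*v^2 + 2*v + 1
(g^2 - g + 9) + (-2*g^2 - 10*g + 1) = -g^2 - 11*g + 10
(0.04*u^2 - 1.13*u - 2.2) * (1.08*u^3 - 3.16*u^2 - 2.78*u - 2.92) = 0.0432*u^5 - 1.3468*u^4 + 1.0836*u^3 + 9.9766*u^2 + 9.4156*u + 6.424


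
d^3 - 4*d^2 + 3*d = d*(d - 3)*(d - 1)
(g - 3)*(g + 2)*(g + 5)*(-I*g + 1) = -I*g^4 + g^3 - 4*I*g^3 + 4*g^2 + 11*I*g^2 - 11*g + 30*I*g - 30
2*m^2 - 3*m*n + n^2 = (-2*m + n)*(-m + n)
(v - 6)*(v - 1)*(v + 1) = v^3 - 6*v^2 - v + 6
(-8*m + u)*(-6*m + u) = 48*m^2 - 14*m*u + u^2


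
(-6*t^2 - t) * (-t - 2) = 6*t^3 + 13*t^2 + 2*t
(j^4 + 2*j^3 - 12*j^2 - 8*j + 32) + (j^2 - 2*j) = j^4 + 2*j^3 - 11*j^2 - 10*j + 32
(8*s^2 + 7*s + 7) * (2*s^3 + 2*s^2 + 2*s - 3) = 16*s^5 + 30*s^4 + 44*s^3 + 4*s^2 - 7*s - 21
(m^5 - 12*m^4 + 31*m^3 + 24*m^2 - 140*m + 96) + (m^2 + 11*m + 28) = m^5 - 12*m^4 + 31*m^3 + 25*m^2 - 129*m + 124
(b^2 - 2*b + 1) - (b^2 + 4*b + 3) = -6*b - 2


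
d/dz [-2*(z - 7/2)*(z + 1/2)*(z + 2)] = -6*z^2 + 4*z + 31/2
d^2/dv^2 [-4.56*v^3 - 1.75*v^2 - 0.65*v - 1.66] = -27.36*v - 3.5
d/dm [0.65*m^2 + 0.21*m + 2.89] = 1.3*m + 0.21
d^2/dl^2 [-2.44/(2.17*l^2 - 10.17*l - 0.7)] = (-22.979432*l^2 + 107.696232*l + 2.44*(4.34*l - 10.17)*(8.68*l - 20.34) + 7.41272)/(-2.17*l^2 + 10.17*l + 0.7)^3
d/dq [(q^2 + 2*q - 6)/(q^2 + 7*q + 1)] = (5*q^2 + 14*q + 44)/(q^4 + 14*q^3 + 51*q^2 + 14*q + 1)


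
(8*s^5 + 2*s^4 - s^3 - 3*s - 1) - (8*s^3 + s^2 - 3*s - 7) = 8*s^5 + 2*s^4 - 9*s^3 - s^2 + 6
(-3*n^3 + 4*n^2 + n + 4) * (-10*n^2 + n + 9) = 30*n^5 - 43*n^4 - 33*n^3 - 3*n^2 + 13*n + 36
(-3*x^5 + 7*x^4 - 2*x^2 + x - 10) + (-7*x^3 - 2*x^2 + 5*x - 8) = -3*x^5 + 7*x^4 - 7*x^3 - 4*x^2 + 6*x - 18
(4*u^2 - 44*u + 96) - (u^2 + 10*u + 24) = 3*u^2 - 54*u + 72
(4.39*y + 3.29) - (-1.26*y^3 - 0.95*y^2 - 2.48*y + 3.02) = 1.26*y^3 + 0.95*y^2 + 6.87*y + 0.27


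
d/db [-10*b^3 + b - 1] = 1 - 30*b^2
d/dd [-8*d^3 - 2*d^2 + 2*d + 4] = -24*d^2 - 4*d + 2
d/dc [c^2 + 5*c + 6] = 2*c + 5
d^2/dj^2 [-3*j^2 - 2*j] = -6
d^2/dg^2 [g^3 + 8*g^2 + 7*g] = 6*g + 16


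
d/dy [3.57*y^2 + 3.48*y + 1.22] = 7.14*y + 3.48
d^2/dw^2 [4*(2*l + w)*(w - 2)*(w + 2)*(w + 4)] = 48*l*w + 64*l + 48*w^2 + 96*w - 32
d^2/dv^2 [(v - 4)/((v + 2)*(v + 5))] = 2*(v^3 - 12*v^2 - 114*v - 226)/(v^6 + 21*v^5 + 177*v^4 + 763*v^3 + 1770*v^2 + 2100*v + 1000)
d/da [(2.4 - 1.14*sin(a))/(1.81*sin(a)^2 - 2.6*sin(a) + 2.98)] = (2.0634*sin(a)^2 - 8.688*sin(a) + 2.8428)*cos(a)/(3.2761*sin(a)^4 - 9.412*sin(a)^3 + 17.5476*sin(a)^2 - 15.496*sin(a) + 8.8804)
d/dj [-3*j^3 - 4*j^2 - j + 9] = -9*j^2 - 8*j - 1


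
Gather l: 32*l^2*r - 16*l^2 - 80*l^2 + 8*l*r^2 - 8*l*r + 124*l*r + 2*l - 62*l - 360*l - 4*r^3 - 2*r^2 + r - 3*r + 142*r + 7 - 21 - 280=l^2*(32*r - 96) + l*(8*r^2 + 116*r - 420) - 4*r^3 - 2*r^2 + 140*r - 294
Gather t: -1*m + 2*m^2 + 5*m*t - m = 2*m^2 + 5*m*t - 2*m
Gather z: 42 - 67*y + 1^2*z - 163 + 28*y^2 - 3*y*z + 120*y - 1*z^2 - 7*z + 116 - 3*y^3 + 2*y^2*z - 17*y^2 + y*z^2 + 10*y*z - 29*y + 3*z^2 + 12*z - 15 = -3*y^3 + 11*y^2 + 24*y + z^2*(y + 2) + z*(2*y^2 + 7*y + 6) - 20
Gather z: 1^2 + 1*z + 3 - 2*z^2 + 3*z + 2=-2*z^2 + 4*z + 6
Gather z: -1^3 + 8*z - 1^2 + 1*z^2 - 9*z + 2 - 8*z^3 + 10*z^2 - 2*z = -8*z^3 + 11*z^2 - 3*z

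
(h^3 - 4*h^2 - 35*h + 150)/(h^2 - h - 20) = (h^2 + h - 30)/(h + 4)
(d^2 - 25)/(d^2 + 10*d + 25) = (d - 5)/(d + 5)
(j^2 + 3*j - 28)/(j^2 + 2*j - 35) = (j - 4)/(j - 5)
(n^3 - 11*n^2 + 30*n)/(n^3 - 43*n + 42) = n*(n - 5)/(n^2 + 6*n - 7)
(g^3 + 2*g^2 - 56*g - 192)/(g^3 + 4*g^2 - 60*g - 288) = (g + 4)/(g + 6)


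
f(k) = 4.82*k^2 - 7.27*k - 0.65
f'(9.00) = 79.49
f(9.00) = 324.34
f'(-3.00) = -36.19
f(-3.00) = 64.54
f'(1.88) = 10.85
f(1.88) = 2.72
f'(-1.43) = -21.06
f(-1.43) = 19.60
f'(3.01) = 21.75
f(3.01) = 21.14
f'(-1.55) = -22.21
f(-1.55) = 22.20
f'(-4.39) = -49.59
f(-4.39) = 124.16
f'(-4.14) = -47.18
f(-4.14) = 112.06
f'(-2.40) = -30.41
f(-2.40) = 44.56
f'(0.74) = -0.14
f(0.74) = -3.39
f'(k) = 9.64*k - 7.27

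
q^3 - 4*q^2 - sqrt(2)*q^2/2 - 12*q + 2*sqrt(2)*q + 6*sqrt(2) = (q - 6)*(q + 2)*(q - sqrt(2)/2)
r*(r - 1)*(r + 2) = r^3 + r^2 - 2*r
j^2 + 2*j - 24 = (j - 4)*(j + 6)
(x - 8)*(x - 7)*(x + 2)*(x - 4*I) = x^4 - 13*x^3 - 4*I*x^3 + 26*x^2 + 52*I*x^2 + 112*x - 104*I*x - 448*I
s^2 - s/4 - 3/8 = (s - 3/4)*(s + 1/2)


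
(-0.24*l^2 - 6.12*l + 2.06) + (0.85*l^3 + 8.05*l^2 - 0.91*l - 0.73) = 0.85*l^3 + 7.81*l^2 - 7.03*l + 1.33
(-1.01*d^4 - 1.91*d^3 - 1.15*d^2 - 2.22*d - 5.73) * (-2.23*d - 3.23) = 2.2523*d^5 + 7.5216*d^4 + 8.7338*d^3 + 8.6651*d^2 + 19.9485*d + 18.5079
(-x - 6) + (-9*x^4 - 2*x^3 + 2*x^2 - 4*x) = -9*x^4 - 2*x^3 + 2*x^2 - 5*x - 6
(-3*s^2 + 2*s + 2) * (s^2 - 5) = -3*s^4 + 2*s^3 + 17*s^2 - 10*s - 10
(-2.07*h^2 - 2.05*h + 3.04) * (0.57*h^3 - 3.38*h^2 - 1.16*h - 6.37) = -1.1799*h^5 + 5.8281*h^4 + 11.063*h^3 + 5.2887*h^2 + 9.5321*h - 19.3648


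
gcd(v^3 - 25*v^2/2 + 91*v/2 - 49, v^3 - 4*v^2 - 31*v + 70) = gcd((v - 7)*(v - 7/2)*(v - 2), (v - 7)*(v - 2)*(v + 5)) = v^2 - 9*v + 14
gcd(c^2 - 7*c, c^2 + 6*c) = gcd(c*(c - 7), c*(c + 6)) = c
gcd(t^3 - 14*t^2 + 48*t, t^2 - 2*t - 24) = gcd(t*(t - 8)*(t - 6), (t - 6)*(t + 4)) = t - 6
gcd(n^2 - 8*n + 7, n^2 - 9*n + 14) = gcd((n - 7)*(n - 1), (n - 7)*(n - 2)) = n - 7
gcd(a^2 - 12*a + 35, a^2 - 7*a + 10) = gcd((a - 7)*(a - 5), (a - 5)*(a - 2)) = a - 5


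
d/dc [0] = 0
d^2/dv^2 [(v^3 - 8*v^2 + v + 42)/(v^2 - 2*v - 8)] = -6/(v^3 - 12*v^2 + 48*v - 64)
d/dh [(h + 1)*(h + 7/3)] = 2*h + 10/3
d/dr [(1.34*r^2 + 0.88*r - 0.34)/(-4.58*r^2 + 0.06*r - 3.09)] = (4.1108*r^2 - 11.3956*r - 2.6988)/(20.9764*r^4 - 0.5496*r^3 + 28.308*r^2 - 0.3708*r + 9.5481)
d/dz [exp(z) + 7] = exp(z)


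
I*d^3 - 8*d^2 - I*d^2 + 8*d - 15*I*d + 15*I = (d + 3*I)*(d + 5*I)*(I*d - I)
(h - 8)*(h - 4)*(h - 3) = h^3 - 15*h^2 + 68*h - 96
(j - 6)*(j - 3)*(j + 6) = j^3 - 3*j^2 - 36*j + 108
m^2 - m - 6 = (m - 3)*(m + 2)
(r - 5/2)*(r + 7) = r^2 + 9*r/2 - 35/2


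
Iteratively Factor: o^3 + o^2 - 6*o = (o)*(o^2 + o - 6) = o*(o - 2)*(o + 3)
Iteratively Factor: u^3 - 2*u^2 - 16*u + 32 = (u - 4)*(u^2 + 2*u - 8) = (u - 4)*(u + 4)*(u - 2)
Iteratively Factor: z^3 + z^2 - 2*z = (z)*(z^2 + z - 2) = z*(z + 2)*(z - 1)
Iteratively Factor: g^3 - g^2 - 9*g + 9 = (g + 3)*(g^2 - 4*g + 3) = (g - 1)*(g + 3)*(g - 3)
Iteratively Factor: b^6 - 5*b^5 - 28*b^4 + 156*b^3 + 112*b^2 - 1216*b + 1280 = (b - 4)*(b^5 - b^4 - 32*b^3 + 28*b^2 + 224*b - 320) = (b - 4)*(b - 2)*(b^4 + b^3 - 30*b^2 - 32*b + 160) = (b - 4)*(b - 2)*(b + 4)*(b^3 - 3*b^2 - 18*b + 40) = (b - 5)*(b - 4)*(b - 2)*(b + 4)*(b^2 + 2*b - 8) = (b - 5)*(b - 4)*(b - 2)*(b + 4)^2*(b - 2)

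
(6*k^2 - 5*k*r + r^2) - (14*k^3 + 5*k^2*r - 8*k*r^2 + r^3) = -14*k^3 - 5*k^2*r + 6*k^2 + 8*k*r^2 - 5*k*r - r^3 + r^2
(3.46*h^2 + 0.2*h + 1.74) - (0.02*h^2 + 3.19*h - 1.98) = 3.44*h^2 - 2.99*h + 3.72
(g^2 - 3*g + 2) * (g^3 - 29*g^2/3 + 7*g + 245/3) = g^5 - 38*g^4/3 + 38*g^3 + 124*g^2/3 - 231*g + 490/3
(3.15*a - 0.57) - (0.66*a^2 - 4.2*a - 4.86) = -0.66*a^2 + 7.35*a + 4.29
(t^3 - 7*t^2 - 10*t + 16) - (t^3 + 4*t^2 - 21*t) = -11*t^2 + 11*t + 16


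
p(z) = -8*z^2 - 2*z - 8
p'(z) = -16*z - 2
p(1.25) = -23.00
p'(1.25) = -22.00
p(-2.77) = -63.84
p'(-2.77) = 42.32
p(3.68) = -123.70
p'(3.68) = -60.88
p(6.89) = -401.56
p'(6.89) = -112.24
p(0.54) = -11.41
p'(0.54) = -10.64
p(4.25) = -161.00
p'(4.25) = -70.00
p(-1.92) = -33.65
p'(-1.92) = 28.72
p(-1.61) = -25.52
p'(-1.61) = 23.76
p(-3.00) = -74.00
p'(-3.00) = 46.00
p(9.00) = -674.00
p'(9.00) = -146.00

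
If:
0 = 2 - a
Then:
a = 2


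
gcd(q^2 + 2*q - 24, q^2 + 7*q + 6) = q + 6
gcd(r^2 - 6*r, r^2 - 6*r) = r^2 - 6*r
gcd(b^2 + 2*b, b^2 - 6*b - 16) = b + 2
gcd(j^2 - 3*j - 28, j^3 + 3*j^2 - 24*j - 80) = j + 4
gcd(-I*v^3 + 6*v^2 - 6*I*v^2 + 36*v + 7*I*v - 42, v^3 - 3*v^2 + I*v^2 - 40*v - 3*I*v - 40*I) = 1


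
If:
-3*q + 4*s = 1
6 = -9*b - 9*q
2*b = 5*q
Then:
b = -10/21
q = -4/21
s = 3/28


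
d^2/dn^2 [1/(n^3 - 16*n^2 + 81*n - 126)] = 2*((16 - 3*n)*(n^3 - 16*n^2 + 81*n - 126) + (3*n^2 - 32*n + 81)^2)/(n^3 - 16*n^2 + 81*n - 126)^3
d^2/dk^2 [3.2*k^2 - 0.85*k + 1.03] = 6.40000000000000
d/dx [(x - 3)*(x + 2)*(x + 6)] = 3*x^2 + 10*x - 12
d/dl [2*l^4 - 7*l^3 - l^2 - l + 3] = 8*l^3 - 21*l^2 - 2*l - 1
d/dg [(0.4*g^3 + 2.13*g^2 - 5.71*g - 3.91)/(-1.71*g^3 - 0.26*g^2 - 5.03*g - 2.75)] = (3.5383*g^4 - 23.5522*g^3 - 35.5568*g^2 - 13.7482*g - 3.9648)/(2.9241*g^6 + 0.8892*g^5 + 17.2702*g^4 + 12.0206*g^3 + 26.7309*g^2 + 27.665*g + 7.5625)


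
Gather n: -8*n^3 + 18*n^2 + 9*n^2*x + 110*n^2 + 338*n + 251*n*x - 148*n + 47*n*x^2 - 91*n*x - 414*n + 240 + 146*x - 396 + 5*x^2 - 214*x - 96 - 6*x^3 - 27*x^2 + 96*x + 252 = -8*n^3 + n^2*(9*x + 128) + n*(47*x^2 + 160*x - 224) - 6*x^3 - 22*x^2 + 28*x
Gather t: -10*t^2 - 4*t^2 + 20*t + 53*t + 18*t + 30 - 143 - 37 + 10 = -14*t^2 + 91*t - 140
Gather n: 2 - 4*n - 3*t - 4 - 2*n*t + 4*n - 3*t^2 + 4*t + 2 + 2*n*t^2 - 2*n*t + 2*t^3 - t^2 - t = n*(2*t^2 - 4*t) + 2*t^3 - 4*t^2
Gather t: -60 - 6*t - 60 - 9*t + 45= -15*t - 75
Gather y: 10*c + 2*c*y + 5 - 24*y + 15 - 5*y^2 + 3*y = 10*c - 5*y^2 + y*(2*c - 21) + 20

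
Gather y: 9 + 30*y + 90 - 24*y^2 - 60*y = -24*y^2 - 30*y + 99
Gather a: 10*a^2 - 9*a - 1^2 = 10*a^2 - 9*a - 1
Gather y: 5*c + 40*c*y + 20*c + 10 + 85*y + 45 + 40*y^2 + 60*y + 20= 25*c + 40*y^2 + y*(40*c + 145) + 75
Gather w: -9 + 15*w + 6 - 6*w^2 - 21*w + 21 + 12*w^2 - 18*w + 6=6*w^2 - 24*w + 24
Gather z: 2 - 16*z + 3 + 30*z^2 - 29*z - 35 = 30*z^2 - 45*z - 30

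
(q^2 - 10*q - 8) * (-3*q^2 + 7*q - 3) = -3*q^4 + 37*q^3 - 49*q^2 - 26*q + 24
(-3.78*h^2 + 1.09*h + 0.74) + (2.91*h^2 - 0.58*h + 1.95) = -0.87*h^2 + 0.51*h + 2.69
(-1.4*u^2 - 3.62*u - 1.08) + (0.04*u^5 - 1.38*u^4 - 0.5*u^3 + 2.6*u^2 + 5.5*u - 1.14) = 0.04*u^5 - 1.38*u^4 - 0.5*u^3 + 1.2*u^2 + 1.88*u - 2.22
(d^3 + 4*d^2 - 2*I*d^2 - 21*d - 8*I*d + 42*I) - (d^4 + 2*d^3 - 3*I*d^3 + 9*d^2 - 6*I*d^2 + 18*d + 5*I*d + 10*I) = -d^4 - d^3 + 3*I*d^3 - 5*d^2 + 4*I*d^2 - 39*d - 13*I*d + 32*I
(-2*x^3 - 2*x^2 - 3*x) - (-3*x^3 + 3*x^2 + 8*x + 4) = x^3 - 5*x^2 - 11*x - 4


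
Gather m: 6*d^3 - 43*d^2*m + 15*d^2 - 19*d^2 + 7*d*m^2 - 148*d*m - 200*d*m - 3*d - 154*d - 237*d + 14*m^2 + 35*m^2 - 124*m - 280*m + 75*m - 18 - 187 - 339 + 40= 6*d^3 - 4*d^2 - 394*d + m^2*(7*d + 49) + m*(-43*d^2 - 348*d - 329) - 504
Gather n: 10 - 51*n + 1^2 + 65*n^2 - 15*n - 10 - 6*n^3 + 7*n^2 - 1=-6*n^3 + 72*n^2 - 66*n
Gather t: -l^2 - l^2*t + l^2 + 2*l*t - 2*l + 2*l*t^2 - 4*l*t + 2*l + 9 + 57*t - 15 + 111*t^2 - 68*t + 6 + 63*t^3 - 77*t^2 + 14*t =63*t^3 + t^2*(2*l + 34) + t*(-l^2 - 2*l + 3)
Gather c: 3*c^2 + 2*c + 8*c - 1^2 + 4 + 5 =3*c^2 + 10*c + 8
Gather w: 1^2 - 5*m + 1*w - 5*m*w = -5*m + w*(1 - 5*m) + 1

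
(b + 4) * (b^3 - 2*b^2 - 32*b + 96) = b^4 + 2*b^3 - 40*b^2 - 32*b + 384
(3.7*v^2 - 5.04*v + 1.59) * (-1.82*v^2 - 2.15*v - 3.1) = -6.734*v^4 + 1.2178*v^3 - 3.5278*v^2 + 12.2055*v - 4.929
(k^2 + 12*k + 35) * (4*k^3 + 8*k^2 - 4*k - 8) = 4*k^5 + 56*k^4 + 232*k^3 + 224*k^2 - 236*k - 280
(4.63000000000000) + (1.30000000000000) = 5.93000000000000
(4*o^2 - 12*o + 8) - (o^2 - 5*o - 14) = 3*o^2 - 7*o + 22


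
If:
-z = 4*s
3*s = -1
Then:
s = -1/3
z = 4/3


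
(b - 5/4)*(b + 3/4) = b^2 - b/2 - 15/16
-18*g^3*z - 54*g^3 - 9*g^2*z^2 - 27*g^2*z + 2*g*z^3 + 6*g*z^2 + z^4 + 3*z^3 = (-3*g + z)*(2*g + z)*(3*g + z)*(z + 3)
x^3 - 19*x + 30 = (x - 3)*(x - 2)*(x + 5)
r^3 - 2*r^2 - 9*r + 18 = (r - 3)*(r - 2)*(r + 3)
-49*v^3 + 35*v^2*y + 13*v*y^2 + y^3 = (-v + y)*(7*v + y)^2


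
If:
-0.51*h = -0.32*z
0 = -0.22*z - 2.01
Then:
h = -5.73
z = -9.14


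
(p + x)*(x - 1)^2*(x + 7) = p*x^3 + 5*p*x^2 - 13*p*x + 7*p + x^4 + 5*x^3 - 13*x^2 + 7*x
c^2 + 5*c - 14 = (c - 2)*(c + 7)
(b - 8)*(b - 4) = b^2 - 12*b + 32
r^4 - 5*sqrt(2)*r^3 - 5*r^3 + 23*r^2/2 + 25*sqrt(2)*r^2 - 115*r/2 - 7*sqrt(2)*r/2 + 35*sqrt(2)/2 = (r - 5)*(r - 7*sqrt(2)/2)*(r - sqrt(2))*(r - sqrt(2)/2)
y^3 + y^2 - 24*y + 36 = (y - 3)*(y - 2)*(y + 6)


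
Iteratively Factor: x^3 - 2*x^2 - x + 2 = (x - 1)*(x^2 - x - 2) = (x - 2)*(x - 1)*(x + 1)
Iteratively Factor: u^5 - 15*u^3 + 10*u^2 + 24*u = (u - 2)*(u^4 + 2*u^3 - 11*u^2 - 12*u) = (u - 2)*(u + 1)*(u^3 + u^2 - 12*u) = (u - 3)*(u - 2)*(u + 1)*(u^2 + 4*u) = (u - 3)*(u - 2)*(u + 1)*(u + 4)*(u)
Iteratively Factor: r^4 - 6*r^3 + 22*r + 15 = (r - 5)*(r^3 - r^2 - 5*r - 3) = (r - 5)*(r + 1)*(r^2 - 2*r - 3) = (r - 5)*(r - 3)*(r + 1)*(r + 1)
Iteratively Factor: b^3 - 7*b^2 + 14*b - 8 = (b - 1)*(b^2 - 6*b + 8) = (b - 4)*(b - 1)*(b - 2)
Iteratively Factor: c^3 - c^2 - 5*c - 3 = (c + 1)*(c^2 - 2*c - 3) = (c + 1)^2*(c - 3)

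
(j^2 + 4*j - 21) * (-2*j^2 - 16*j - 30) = -2*j^4 - 24*j^3 - 52*j^2 + 216*j + 630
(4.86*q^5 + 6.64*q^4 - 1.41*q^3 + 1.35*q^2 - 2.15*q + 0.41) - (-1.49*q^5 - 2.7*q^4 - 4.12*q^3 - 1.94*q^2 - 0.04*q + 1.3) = 6.35*q^5 + 9.34*q^4 + 2.71*q^3 + 3.29*q^2 - 2.11*q - 0.89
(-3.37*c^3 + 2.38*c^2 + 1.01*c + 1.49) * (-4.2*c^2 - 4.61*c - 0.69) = 14.154*c^5 + 5.5397*c^4 - 12.8885*c^3 - 12.5563*c^2 - 7.5658*c - 1.0281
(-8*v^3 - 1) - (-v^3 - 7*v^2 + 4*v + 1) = -7*v^3 + 7*v^2 - 4*v - 2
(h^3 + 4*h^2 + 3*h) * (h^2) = h^5 + 4*h^4 + 3*h^3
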